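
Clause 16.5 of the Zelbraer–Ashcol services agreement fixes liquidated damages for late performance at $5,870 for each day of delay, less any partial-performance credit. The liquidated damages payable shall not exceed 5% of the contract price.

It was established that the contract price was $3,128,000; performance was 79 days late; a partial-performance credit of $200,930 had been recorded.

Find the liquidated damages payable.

Per-day damages: 79 × $5,870 = $463,730
Less partial-performance credit: $463,730 − $200,930 = $262,800
Cap: 5% of $3,128,000 = $156,400
Cap at $156,400: $262,800 exceeds the cap → $156,400

$156,400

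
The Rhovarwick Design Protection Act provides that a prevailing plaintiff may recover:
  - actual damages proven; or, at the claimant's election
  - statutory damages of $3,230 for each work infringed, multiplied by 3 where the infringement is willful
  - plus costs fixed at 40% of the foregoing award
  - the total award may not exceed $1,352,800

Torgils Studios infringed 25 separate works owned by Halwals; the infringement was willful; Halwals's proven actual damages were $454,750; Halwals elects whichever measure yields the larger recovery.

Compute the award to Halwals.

Statutory damages: 25 × $3,230 = $80,750
Trebled: 3 × $80,750 = $242,250
Greater of actual damages ($454,750) or enhanced statutory damages ($242,250): $454,750
Costs: 40% of $454,750 = $181,900
Award plus costs: $454,750 + $181,900 = $636,650
Cap at $1,352,800: $636,650 is within the cap, no reduction.

Award: $636,650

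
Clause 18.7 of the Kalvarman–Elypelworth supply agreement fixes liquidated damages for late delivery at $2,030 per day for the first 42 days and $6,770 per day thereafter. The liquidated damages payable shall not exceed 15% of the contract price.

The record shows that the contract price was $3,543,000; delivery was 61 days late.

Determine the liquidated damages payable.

First 42 days: 42 × $2,030 = $85,260
Remaining days: (61 − 42) × $6,770 = $128,630
Accrued per-day damages: $85,260 + $128,630 = $213,890
Cap: 15% of $3,543,000 = $531,450
Cap at $531,450: $213,890 is within the cap, no reduction.

$213,890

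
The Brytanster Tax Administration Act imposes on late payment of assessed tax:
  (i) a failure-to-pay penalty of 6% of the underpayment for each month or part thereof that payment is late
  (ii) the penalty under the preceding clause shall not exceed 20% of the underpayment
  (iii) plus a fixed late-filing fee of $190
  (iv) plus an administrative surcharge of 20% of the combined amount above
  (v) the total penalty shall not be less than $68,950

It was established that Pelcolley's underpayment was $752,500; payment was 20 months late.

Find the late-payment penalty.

Accrued rate: 6% × 20 = 120%, capped at 20% → 20%
Failure-to-pay penalty: 20% of $752,500 = $150,500
Penalty before surcharge: $150,500 + $190 = $150,690
Administrative surcharge: 20% of $150,690 = $30,138
Total penalty: $150,690 + $30,138 = $180,828
Minimum $68,950: $180,828 meets the minimum, no increase.

Penalty: $180,828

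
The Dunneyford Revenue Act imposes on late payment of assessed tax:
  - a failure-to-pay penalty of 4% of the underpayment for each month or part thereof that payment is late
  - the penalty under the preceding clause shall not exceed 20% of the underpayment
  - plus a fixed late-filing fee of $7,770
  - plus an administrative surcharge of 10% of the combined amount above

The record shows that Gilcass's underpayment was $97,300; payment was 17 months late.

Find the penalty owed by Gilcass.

Penalty: $29,953

Accrued rate: 4% × 17 = 68%, capped at 20% → 20%
Failure-to-pay penalty: 20% of $97,300 = $19,460
Penalty before surcharge: $19,460 + $7,770 = $27,230
Administrative surcharge: 10% of $27,230 = $2,723
Total penalty: $27,230 + $2,723 = $29,953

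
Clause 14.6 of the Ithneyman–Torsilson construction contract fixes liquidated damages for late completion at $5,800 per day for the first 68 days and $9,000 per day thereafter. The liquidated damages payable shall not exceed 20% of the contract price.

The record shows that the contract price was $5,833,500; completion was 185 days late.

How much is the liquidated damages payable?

$1,166,700

First 68 days: 68 × $5,800 = $394,400
Remaining days: (185 − 68) × $9,000 = $1,053,000
Accrued per-day damages: $394,400 + $1,053,000 = $1,447,400
Cap: 20% of $5,833,500 = $1,166,700
Cap at $1,166,700: $1,447,400 exceeds the cap → $1,166,700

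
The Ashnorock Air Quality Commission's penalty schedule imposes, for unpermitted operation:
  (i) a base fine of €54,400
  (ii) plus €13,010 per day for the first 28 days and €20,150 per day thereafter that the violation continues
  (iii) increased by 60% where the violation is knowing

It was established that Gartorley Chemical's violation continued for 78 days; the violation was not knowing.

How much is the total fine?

Civil penalty: €1,426,180

First 28 days: 28 × €13,010 = €364,280
Remaining days: (78 − 28) × €20,150 = €1,007,500
Per-day component: €364,280 + €1,007,500 = €1,371,780
Base plus per-day: €54,400 + €1,371,780 = €1,426,180
The violation was not knowing: no 60% increase.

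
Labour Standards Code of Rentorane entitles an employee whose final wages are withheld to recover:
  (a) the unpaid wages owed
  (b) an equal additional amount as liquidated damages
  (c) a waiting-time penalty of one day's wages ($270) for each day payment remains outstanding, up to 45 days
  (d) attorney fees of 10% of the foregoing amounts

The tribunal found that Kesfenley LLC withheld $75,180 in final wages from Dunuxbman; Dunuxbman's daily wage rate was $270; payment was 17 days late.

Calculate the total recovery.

$170,445

Liquidated damages (equal amount): $75,180
Penalty days: min(17, 45) = 17
Waiting-time penalty: 17 × $270 = $4,590
Subtotal: $75,180 + $75,180 + $4,590 = $154,950
Attorney fees: 10% of $154,950 = $15,495
Total award: $154,950 + $15,495 = $170,445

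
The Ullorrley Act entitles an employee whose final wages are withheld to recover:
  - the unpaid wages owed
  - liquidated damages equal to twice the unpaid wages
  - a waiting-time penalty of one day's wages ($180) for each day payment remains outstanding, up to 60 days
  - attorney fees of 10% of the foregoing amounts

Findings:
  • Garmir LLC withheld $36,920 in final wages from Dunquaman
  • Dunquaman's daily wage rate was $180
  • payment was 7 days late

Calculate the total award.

$123,222

Doubled: 2 × $36,920 = $73,840
Penalty days: min(7, 60) = 7
Waiting-time penalty: 7 × $180 = $1,260
Subtotal: $36,920 + $73,840 + $1,260 = $112,020
Attorney fees: 10% of $112,020 = $11,202
Total award: $112,020 + $11,202 = $123,222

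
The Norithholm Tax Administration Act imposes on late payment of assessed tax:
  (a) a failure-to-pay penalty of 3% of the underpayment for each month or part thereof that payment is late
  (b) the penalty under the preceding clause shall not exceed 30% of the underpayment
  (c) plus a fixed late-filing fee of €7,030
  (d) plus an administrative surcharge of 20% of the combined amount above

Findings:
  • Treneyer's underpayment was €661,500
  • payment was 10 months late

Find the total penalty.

Accrued rate: 3% × 10 = 30%, capped at 30% → 30%
Failure-to-pay penalty: 30% of €661,500 = €198,450
Penalty before surcharge: €198,450 + €7,030 = €205,480
Administrative surcharge: 20% of €205,480 = €41,096
Total penalty: €205,480 + €41,096 = €246,576

€246,576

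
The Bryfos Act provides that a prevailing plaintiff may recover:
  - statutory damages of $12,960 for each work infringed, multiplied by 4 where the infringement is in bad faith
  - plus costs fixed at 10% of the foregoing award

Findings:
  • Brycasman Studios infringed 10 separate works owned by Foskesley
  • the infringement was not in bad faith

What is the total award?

Statutory damages: 10 × $12,960 = $129,600
Infringement not in bad faith: no ×4 enhancement.
Costs: 10% of $129,600 = $12,960
Award plus costs: $129,600 + $12,960 = $142,560

Award: $142,560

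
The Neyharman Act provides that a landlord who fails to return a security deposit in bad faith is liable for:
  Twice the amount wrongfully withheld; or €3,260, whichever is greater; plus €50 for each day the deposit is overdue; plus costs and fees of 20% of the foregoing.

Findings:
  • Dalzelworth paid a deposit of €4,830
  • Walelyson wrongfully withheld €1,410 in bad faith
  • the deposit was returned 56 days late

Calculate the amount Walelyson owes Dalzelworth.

Doubled: 2 × €1,410 = €2,820
Minimum €3,260: €2,820 is below the minimum → €3,260
Late-return penalty: 56 × €50 = €2,800
Damages plus late penalty: €3,260 + €2,800 = €6,060
Costs and fees: 20% of €6,060 = €1,212
Total recovery: €6,060 + €1,212 = €7,272

€7,272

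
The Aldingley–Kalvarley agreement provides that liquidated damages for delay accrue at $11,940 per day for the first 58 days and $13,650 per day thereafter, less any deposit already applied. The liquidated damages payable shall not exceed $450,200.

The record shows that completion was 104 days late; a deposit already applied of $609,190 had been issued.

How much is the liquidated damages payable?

First 58 days: 58 × $11,940 = $692,520
Remaining days: (104 − 58) × $13,650 = $627,900
Accrued per-day damages: $692,520 + $627,900 = $1,320,420
Less deposit already applied: $1,320,420 − $609,190 = $711,230
Cap at $450,200: $711,230 exceeds the cap → $450,200

$450,200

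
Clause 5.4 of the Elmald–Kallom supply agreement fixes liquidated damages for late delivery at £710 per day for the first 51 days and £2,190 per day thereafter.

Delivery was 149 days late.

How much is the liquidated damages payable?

Liquidated damages: £250,830

First 51 days: 51 × £710 = £36,210
Remaining days: (149 − 51) × £2,190 = £214,620
Accrued per-day damages: £36,210 + £214,620 = £250,830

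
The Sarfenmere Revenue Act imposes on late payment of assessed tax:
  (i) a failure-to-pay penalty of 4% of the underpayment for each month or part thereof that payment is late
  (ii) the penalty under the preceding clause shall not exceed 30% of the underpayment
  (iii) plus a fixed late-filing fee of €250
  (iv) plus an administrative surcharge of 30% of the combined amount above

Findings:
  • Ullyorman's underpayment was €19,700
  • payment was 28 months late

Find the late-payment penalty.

Accrued rate: 4% × 28 = 112%, capped at 30% → 30%
Failure-to-pay penalty: 30% of €19,700 = €5,910
Penalty before surcharge: €5,910 + €250 = €6,160
Administrative surcharge: 30% of €6,160 = €1,848
Total penalty: €6,160 + €1,848 = €8,008

€8,008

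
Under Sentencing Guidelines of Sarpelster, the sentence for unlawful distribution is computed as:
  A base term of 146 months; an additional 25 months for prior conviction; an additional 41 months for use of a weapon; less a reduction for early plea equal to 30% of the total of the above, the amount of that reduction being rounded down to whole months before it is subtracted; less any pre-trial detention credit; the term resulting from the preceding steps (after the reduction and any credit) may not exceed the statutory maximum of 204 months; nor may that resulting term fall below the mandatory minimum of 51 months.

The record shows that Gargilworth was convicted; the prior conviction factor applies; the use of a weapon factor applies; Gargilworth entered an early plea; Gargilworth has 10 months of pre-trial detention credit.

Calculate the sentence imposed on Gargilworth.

Prior conviction enhancement: +25 months
Use of a weapon enhancement: +41 months
Adjusted term: 146 months + 25 months + 41 months = 212 months
Early plea reduction: 30% of 212 months = 63 months (rounded down)
After reduction: 212 − 63 = 149 months
Less pre-trial detention credit: 149 months − 10 months = 139 months
Cap at 204 months: 139 months is within the cap, no reduction.
Minimum 51 months: 139 months meets the minimum, no increase.

139 months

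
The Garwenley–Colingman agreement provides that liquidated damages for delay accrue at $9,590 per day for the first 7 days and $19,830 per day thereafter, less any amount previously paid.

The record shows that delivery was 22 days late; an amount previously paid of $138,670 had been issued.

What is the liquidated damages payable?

$225,910

First 7 days: 7 × $9,590 = $67,130
Remaining days: (22 − 7) × $19,830 = $297,450
Accrued per-day damages: $67,130 + $297,450 = $364,580
Less amount previously paid: $364,580 − $138,670 = $225,910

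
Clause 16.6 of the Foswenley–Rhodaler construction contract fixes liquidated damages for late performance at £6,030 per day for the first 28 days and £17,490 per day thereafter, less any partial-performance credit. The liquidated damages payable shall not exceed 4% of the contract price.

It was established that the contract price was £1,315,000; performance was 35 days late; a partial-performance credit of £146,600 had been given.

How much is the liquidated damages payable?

Liquidated damages: £52,600

First 28 days: 28 × £6,030 = £168,840
Remaining days: (35 − 28) × £17,490 = £122,430
Accrued per-day damages: £168,840 + £122,430 = £291,270
Less partial-performance credit: £291,270 − £146,600 = £144,670
Cap: 4% of £1,315,000 = £52,600
Cap at £52,600: £144,670 exceeds the cap → £52,600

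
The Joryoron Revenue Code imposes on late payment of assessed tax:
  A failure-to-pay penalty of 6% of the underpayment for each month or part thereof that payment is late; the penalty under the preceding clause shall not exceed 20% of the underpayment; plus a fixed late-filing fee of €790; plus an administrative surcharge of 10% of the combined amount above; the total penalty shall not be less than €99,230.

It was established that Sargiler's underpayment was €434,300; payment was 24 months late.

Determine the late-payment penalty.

Accrued rate: 6% × 24 = 144%, capped at 20% → 20%
Failure-to-pay penalty: 20% of €434,300 = €86,860
Penalty before surcharge: €86,860 + €790 = €87,650
Administrative surcharge: 10% of €87,650 = €8,765
Total penalty: €87,650 + €8,765 = €96,415
Minimum €99,230: €96,415 is below the minimum → €99,230

€99,230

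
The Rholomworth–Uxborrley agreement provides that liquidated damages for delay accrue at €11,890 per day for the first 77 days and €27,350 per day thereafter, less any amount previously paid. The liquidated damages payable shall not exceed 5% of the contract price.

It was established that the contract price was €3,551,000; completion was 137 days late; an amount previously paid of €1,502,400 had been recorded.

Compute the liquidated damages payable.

First 77 days: 77 × €11,890 = €915,530
Remaining days: (137 − 77) × €27,350 = €1,641,000
Accrued per-day damages: €915,530 + €1,641,000 = €2,556,530
Less amount previously paid: €2,556,530 − €1,502,400 = €1,054,130
Cap: 5% of €3,551,000 = €177,550
Cap at €177,550: €1,054,130 exceeds the cap → €177,550

€177,550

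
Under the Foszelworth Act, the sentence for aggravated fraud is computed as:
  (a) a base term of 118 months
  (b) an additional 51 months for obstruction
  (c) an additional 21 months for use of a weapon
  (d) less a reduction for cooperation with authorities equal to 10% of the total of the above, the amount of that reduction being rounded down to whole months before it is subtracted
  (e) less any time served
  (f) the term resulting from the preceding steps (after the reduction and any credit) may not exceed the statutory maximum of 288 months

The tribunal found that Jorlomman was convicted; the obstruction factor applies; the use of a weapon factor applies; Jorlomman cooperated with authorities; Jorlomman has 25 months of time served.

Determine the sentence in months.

Obstruction enhancement: +51 months
Use of a weapon enhancement: +21 months
Adjusted term: 118 months + 51 months + 21 months = 190 months
Cooperation with authorities reduction: 10% of 190 months = 19 months (rounded down)
After reduction: 190 − 19 = 171 months
Less time served: 171 months − 25 months = 146 months
Cap at 288 months: 146 months is within the cap, no reduction.

146 months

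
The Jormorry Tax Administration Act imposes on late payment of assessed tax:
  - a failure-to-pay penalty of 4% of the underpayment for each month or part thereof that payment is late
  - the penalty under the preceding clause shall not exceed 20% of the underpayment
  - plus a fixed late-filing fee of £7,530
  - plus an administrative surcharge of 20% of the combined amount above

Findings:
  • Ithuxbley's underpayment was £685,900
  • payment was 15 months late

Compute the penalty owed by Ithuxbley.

Penalty: £173,652

Accrued rate: 4% × 15 = 60%, capped at 20% → 20%
Failure-to-pay penalty: 20% of £685,900 = £137,180
Penalty before surcharge: £137,180 + £7,530 = £144,710
Administrative surcharge: 20% of £144,710 = £28,942
Total penalty: £144,710 + £28,942 = £173,652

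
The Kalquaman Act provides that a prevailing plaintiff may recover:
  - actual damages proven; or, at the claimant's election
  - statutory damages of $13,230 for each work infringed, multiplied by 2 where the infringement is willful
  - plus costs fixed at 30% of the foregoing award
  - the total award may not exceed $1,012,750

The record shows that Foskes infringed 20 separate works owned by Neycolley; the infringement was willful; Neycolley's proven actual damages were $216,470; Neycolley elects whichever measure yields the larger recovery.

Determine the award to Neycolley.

$687,960

Statutory damages: 20 × $13,230 = $264,600
Doubled: 2 × $264,600 = $529,200
Greater of actual damages ($216,470) or enhanced statutory damages ($529,200): $529,200
Costs: 30% of $529,200 = $158,760
Award plus costs: $529,200 + $158,760 = $687,960
Cap at $1,012,750: $687,960 is within the cap, no reduction.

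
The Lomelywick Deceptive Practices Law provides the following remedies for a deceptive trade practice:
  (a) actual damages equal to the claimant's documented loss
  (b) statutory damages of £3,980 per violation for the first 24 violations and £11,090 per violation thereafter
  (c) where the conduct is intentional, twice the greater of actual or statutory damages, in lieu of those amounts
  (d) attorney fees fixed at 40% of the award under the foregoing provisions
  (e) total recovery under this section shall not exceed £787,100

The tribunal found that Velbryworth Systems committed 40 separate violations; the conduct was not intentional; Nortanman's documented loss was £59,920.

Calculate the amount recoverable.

Total recovery: £466,032

First 24 violations: 24 × £3,980 = £95,520
Remaining violations: (40 − 24) × £11,090 = £177,440
Statutory damages: £95,520 + £177,440 = £272,960
Conduct not intentional: the in-lieu enhancement does not apply.
Actual plus statutory damages: £59,920 + £272,960 = £332,880
Attorney fees: 40% of £332,880 = £133,152
Total before cap: £332,880 + £133,152 = £466,032
Cap at £787,100: £466,032 is within the cap, no reduction.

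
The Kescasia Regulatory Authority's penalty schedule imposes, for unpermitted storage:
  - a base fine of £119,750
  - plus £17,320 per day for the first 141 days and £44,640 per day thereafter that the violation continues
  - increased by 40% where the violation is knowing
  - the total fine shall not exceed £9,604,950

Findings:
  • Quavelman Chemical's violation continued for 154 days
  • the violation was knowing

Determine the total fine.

First 141 days: 141 × £17,320 = £2,442,120
Remaining days: (154 − 141) × £44,640 = £580,320
Per-day component: £2,442,120 + £580,320 = £3,022,440
Base plus per-day: £119,750 + £3,022,440 = £3,142,190
Enhancement: 40% of £3,142,190 = £1,256,876
Enhanced fine: £3,142,190 + £1,256,876 = £4,399,066
Cap at £9,604,950: £4,399,066 is within the cap, no reduction.

Civil penalty: £4,399,066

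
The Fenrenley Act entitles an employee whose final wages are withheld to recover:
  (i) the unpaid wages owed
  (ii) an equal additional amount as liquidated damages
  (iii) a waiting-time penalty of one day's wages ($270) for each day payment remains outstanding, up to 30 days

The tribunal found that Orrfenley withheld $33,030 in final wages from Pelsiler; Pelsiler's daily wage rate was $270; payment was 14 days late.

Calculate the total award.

$69,840

Liquidated damages (equal amount): $33,030
Penalty days: min(14, 30) = 14
Waiting-time penalty: 14 × $270 = $3,780
Total award: $33,030 + $33,030 + $3,780 = $69,840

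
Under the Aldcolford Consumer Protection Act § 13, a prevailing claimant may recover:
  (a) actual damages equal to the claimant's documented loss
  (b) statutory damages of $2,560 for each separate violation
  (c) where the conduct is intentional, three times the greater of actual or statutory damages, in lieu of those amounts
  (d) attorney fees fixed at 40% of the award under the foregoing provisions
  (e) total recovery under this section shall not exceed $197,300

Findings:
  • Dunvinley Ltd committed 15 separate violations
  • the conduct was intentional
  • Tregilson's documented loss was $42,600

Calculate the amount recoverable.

$178,920

Statutory damages: 15 × $2,560 = $38,400
Greater of actual damages ($42,600) or statutory damages ($38,400): $42,600
Trebled: 3 × $42,600 = $127,800
Attorney fees: 40% of $127,800 = $51,120
Total before cap: $127,800 + $51,120 = $178,920
Cap at $197,300: $178,920 is within the cap, no reduction.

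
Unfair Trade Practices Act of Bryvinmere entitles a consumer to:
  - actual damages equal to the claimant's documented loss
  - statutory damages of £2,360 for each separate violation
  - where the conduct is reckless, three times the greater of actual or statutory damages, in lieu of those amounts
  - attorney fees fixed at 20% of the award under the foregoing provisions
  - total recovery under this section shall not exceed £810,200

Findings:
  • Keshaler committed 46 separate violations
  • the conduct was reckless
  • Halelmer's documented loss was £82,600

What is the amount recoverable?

Statutory damages: 46 × £2,360 = £108,560
Greater of actual damages (£82,600) or statutory damages (£108,560): £108,560
Trebled: 3 × £108,560 = £325,680
Attorney fees: 20% of £325,680 = £65,136
Total before cap: £325,680 + £65,136 = £390,816
Cap at £810,200: £390,816 is within the cap, no reduction.

£390,816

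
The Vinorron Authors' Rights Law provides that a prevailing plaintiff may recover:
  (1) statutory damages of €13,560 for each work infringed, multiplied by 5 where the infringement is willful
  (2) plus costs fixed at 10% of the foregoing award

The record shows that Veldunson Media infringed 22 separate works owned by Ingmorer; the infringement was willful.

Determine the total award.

€1,640,760

Statutory damages: 22 × €13,560 = €298,320
Multiplied by 5: 5 × €298,320 = €1,491,600
Costs: 10% of €1,491,600 = €149,160
Award plus costs: €1,491,600 + €149,160 = €1,640,760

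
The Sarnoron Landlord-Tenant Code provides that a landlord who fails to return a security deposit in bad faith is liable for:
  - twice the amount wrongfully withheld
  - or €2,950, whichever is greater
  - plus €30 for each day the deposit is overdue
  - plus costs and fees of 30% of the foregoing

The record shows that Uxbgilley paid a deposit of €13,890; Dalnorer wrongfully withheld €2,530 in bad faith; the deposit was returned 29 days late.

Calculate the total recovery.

Doubled: 2 × €2,530 = €5,060
Minimum €2,950: €5,060 meets the minimum, no increase.
Late-return penalty: 29 × €30 = €870
Damages plus late penalty: €5,060 + €870 = €5,930
Costs and fees: 30% of €5,930 = €1,779
Total recovery: €5,930 + €1,779 = €7,709

€7,709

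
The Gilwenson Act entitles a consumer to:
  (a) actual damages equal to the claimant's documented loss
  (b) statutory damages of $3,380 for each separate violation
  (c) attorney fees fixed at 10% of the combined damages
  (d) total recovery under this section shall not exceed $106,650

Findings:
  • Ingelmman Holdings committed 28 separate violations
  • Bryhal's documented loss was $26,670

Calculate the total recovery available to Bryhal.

$106,650

Statutory damages: 28 × $3,380 = $94,640
Combined damages: $26,670 + $94,640 = $121,310
Attorney fees: 10% of $121,310 = $12,131
Total before cap: $121,310 + $12,131 = $133,441
Cap at $106,650: $133,441 exceeds the cap → $106,650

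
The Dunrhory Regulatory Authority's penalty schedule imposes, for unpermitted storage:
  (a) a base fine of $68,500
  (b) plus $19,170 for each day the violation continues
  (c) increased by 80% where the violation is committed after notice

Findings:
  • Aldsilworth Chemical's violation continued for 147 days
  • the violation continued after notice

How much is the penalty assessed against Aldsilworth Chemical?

$5,195,682

Per-day component: 147 × $19,170 = $2,817,990
Base plus per-day: $68,500 + $2,817,990 = $2,886,490
Enhancement: 80% of $2,886,490 = $2,309,192
Enhanced fine: $2,886,490 + $2,309,192 = $5,195,682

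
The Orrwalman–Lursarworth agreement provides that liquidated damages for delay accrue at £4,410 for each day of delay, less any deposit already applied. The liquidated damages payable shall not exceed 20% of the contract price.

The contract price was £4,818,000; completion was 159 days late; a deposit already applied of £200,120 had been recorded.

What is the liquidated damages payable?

£501,070

Per-day damages: 159 × £4,410 = £701,190
Less deposit already applied: £701,190 − £200,120 = £501,070
Cap: 20% of £4,818,000 = £963,600
Cap at £963,600: £501,070 is within the cap, no reduction.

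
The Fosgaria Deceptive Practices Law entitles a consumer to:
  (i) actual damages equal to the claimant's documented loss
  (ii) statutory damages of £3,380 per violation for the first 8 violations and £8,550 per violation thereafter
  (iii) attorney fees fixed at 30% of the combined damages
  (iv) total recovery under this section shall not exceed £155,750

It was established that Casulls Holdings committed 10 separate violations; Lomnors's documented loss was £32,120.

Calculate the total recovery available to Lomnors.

Total recovery: £99,138

First 8 violations: 8 × £3,380 = £27,040
Remaining violations: (10 − 8) × £8,550 = £17,100
Statutory damages: £27,040 + £17,100 = £44,140
Combined damages: £32,120 + £44,140 = £76,260
Attorney fees: 30% of £76,260 = £22,878
Total before cap: £76,260 + £22,878 = £99,138
Cap at £155,750: £99,138 is within the cap, no reduction.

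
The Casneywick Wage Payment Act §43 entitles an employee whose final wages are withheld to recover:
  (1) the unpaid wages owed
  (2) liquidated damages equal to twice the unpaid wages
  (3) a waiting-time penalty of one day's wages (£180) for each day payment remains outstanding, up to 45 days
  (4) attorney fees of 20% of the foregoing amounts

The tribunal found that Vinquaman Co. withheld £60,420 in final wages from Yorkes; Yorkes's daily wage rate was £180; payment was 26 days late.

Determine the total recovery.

£223,128

Doubled: 2 × £60,420 = £120,840
Penalty days: min(26, 45) = 26
Waiting-time penalty: 26 × £180 = £4,680
Subtotal: £60,420 + £120,840 + £4,680 = £185,940
Attorney fees: 20% of £185,940 = £37,188
Total award: £185,940 + £37,188 = £223,128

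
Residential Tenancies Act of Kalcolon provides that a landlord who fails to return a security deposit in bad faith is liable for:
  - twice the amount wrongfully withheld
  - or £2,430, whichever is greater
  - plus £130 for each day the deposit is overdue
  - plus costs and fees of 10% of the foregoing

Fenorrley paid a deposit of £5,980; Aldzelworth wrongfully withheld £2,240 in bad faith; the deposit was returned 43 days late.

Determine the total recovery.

£11,077

Doubled: 2 × £2,240 = £4,480
Minimum £2,430: £4,480 meets the minimum, no increase.
Late-return penalty: 43 × £130 = £5,590
Damages plus late penalty: £4,480 + £5,590 = £10,070
Costs and fees: 10% of £10,070 = £1,007
Total recovery: £10,070 + £1,007 = £11,077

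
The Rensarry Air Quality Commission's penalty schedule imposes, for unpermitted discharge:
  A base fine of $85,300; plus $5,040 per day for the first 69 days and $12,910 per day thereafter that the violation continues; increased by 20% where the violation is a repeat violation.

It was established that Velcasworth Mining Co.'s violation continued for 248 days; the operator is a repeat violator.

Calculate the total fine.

Civil penalty: $3,292,740

First 69 days: 69 × $5,040 = $347,760
Remaining days: (248 − 69) × $12,910 = $2,310,890
Per-day component: $347,760 + $2,310,890 = $2,658,650
Base plus per-day: $85,300 + $2,658,650 = $2,743,950
Enhancement: 20% of $2,743,950 = $548,790
Enhanced fine: $2,743,950 + $548,790 = $3,292,740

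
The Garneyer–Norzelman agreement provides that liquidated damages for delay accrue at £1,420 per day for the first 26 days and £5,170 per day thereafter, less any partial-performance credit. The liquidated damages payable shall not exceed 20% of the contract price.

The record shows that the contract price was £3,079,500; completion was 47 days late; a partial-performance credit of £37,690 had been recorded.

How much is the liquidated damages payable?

Liquidated damages: £107,800

First 26 days: 26 × £1,420 = £36,920
Remaining days: (47 − 26) × £5,170 = £108,570
Accrued per-day damages: £36,920 + £108,570 = £145,490
Less partial-performance credit: £145,490 − £37,690 = £107,800
Cap: 20% of £3,079,500 = £615,900
Cap at £615,900: £107,800 is within the cap, no reduction.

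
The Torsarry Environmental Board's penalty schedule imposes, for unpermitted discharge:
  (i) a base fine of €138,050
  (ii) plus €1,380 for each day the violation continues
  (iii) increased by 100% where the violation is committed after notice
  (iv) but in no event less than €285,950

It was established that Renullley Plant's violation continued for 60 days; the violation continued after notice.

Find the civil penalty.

€441,700

Per-day component: 60 × €1,380 = €82,800
Base plus per-day: €138,050 + €82,800 = €220,850
Enhancement: 100% of €220,850 = €220,850
Enhanced fine: €220,850 + €220,850 = €441,700
Minimum €285,950: €441,700 meets the minimum, no increase.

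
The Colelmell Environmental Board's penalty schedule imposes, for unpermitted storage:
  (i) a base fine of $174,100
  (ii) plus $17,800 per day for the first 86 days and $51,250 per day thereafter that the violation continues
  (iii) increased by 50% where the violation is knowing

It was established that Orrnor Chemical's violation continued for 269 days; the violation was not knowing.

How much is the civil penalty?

$11,083,650

First 86 days: 86 × $17,800 = $1,530,800
Remaining days: (269 − 86) × $51,250 = $9,378,750
Per-day component: $1,530,800 + $9,378,750 = $10,909,550
Base plus per-day: $174,100 + $10,909,550 = $11,083,650
The violation was not knowing: no 50% increase.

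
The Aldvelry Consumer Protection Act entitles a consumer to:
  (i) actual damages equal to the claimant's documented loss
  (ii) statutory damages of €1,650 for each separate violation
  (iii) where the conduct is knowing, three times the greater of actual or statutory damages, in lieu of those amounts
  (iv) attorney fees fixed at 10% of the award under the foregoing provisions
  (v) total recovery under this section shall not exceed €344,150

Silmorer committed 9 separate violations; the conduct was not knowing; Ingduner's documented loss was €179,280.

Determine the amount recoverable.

Statutory damages: 9 × €1,650 = €14,850
Conduct not knowing: the in-lieu enhancement does not apply.
Actual plus statutory damages: €179,280 + €14,850 = €194,130
Attorney fees: 10% of €194,130 = €19,413
Total before cap: €194,130 + €19,413 = €213,543
Cap at €344,150: €213,543 is within the cap, no reduction.

€213,543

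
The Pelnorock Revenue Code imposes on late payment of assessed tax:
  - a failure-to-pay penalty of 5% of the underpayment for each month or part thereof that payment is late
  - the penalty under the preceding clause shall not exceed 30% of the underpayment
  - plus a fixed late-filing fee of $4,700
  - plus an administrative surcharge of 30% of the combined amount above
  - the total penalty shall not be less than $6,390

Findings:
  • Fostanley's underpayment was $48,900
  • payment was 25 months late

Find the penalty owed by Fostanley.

Accrued rate: 5% × 25 = 125%, capped at 30% → 30%
Failure-to-pay penalty: 30% of $48,900 = $14,670
Penalty before surcharge: $14,670 + $4,700 = $19,370
Administrative surcharge: 30% of $19,370 = $5,811
Total penalty: $19,370 + $5,811 = $25,181
Minimum $6,390: $25,181 meets the minimum, no increase.

$25,181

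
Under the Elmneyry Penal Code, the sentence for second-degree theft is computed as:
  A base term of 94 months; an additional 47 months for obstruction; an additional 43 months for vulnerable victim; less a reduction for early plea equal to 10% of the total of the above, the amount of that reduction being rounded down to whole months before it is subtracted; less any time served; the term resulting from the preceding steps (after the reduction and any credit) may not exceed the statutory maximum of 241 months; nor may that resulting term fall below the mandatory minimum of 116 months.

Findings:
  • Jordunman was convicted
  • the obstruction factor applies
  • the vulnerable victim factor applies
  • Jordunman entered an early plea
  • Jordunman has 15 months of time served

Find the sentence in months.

151 months

Obstruction enhancement: +47 months
Vulnerable victim enhancement: +43 months
Adjusted term: 94 months + 47 months + 43 months = 184 months
Early plea reduction: 10% of 184 months = 18 months (rounded down)
After reduction: 184 − 18 = 166 months
Less time served: 166 months − 15 months = 151 months
Cap at 241 months: 151 months is within the cap, no reduction.
Minimum 116 months: 151 months meets the minimum, no increase.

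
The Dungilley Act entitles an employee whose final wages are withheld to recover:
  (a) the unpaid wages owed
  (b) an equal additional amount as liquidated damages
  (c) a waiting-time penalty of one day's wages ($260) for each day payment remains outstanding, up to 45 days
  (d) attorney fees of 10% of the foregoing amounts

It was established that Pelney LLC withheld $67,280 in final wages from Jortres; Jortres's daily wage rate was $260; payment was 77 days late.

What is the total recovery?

Total award: $160,886

Liquidated damages (equal amount): $67,280
Penalty days: min(77, 45) = 45
Waiting-time penalty: 45 × $260 = $11,700
Subtotal: $67,280 + $67,280 + $11,700 = $146,260
Attorney fees: 10% of $146,260 = $14,626
Total award: $146,260 + $14,626 = $160,886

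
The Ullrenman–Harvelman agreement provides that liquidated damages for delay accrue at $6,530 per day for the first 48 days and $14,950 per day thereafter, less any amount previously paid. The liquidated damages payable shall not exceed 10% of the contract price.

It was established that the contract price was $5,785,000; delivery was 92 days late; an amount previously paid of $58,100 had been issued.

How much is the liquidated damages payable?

First 48 days: 48 × $6,530 = $313,440
Remaining days: (92 − 48) × $14,950 = $657,800
Accrued per-day damages: $313,440 + $657,800 = $971,240
Less amount previously paid: $971,240 − $58,100 = $913,140
Cap: 10% of $5,785,000 = $578,500
Cap at $578,500: $913,140 exceeds the cap → $578,500

$578,500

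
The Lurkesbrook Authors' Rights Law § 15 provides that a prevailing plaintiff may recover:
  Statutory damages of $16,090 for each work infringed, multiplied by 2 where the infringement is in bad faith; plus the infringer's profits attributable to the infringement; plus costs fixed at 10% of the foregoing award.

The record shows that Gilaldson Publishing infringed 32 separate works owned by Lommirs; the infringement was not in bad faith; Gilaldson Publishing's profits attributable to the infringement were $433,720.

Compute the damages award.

$1,043,460

Statutory damages: 32 × $16,090 = $514,880
Infringement not in bad faith: no ×2 enhancement.
Combined award: $514,880 + $433,720 = $948,600
Costs: 10% of $948,600 = $94,860
Award plus costs: $948,600 + $94,860 = $1,043,460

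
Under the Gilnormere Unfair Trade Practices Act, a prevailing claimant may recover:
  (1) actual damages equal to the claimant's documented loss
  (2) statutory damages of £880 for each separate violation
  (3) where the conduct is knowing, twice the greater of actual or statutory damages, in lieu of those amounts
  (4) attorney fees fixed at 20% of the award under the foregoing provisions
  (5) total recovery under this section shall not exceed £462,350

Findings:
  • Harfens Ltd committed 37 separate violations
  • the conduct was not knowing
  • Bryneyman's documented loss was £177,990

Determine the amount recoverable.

Statutory damages: 37 × £880 = £32,560
Conduct not knowing: the in-lieu enhancement does not apply.
Actual plus statutory damages: £177,990 + £32,560 = £210,550
Attorney fees: 20% of £210,550 = £42,110
Total before cap: £210,550 + £42,110 = £252,660
Cap at £462,350: £252,660 is within the cap, no reduction.

£252,660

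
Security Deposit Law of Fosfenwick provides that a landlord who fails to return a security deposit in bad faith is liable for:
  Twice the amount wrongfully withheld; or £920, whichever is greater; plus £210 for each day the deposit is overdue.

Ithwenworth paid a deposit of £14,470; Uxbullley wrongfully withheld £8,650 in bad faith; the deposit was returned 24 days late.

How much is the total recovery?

£22,340

Doubled: 2 × £8,650 = £17,300
Minimum £920: £17,300 meets the minimum, no increase.
Late-return penalty: 24 × £210 = £5,040
Damages plus late penalty: £17,300 + £5,040 = £22,340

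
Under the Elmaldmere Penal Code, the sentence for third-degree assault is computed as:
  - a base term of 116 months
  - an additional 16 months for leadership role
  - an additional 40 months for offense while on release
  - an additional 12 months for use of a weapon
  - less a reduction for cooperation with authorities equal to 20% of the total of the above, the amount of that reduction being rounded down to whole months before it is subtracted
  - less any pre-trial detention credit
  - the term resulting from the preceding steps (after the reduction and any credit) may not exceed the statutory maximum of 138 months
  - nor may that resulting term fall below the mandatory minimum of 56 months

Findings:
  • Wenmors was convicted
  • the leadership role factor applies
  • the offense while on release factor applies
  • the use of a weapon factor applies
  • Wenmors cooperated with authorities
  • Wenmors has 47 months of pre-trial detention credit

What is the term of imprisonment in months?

Leadership role enhancement: +16 months
Offense while on release enhancement: +40 months
Use of a weapon enhancement: +12 months
Adjusted term: 116 months + 16 months + 40 months + 12 months = 184 months
Cooperation with authorities reduction: 20% of 184 months = 36 months (rounded down)
After reduction: 184 − 36 = 148 months
Less pre-trial detention credit: 148 months − 47 months = 101 months
Cap at 138 months: 101 months is within the cap, no reduction.
Minimum 56 months: 101 months meets the minimum, no increase.

Sentence: 101 months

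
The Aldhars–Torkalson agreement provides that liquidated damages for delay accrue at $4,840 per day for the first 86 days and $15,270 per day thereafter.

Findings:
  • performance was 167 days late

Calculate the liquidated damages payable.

First 86 days: 86 × $4,840 = $416,240
Remaining days: (167 − 86) × $15,270 = $1,236,870
Accrued per-day damages: $416,240 + $1,236,870 = $1,653,110

$1,653,110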